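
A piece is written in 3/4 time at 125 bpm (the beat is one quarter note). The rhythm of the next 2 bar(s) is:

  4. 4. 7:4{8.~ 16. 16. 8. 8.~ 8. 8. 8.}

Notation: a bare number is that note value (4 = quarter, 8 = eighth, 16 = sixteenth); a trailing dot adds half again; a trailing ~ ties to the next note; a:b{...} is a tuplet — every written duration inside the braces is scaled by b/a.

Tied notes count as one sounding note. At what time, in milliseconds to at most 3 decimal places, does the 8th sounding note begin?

1. 0.0ms @ 0 + 720.0ms (3/2)
2. 720.0ms @ 3/2 + 720.0ms (3/2)
3. 1440.0ms @ 3 + 308.571ms (9/14)
4. 1748.571ms @ 51/14 + 102.857ms (3/14)
5. 1851.429ms @ 27/7 + 205.714ms (3/7)
6. 2057.143ms @ 30/7 + 411.429ms (6/7)
7. 2468.571ms @ 36/7 + 205.714ms (3/7)
8. 2674.286ms @ 39/7 + 205.714ms (3/7)

note 8 onset = 39/7b = 2674.286ms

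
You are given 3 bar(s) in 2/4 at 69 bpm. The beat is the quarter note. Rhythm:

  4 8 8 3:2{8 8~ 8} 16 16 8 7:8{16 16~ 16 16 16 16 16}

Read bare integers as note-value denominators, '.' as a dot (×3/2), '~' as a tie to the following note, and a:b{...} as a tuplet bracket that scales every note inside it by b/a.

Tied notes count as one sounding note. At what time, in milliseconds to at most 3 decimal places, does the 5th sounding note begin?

1. 0.0ms @ 0 + 869.565ms (1)
2. 869.565ms @ 1 + 434.783ms (1/2)
3. 1304.348ms @ 3/2 + 434.783ms (1/2)
4. 1739.13ms @ 2 + 289.855ms (1/3)
5. 2028.986ms @ 7/3 + 579.71ms (2/3)
6. 2608.696ms @ 3 + 217.391ms (1/4)
7. 2826.087ms @ 13/4 + 217.391ms (1/4)
8. 3043.478ms @ 7/2 + 434.783ms (1/2)
9. 3478.261ms @ 4 + 248.447ms (2/7)
10. 3726.708ms @ 30/7 + 496.894ms (4/7)
11. 4223.602ms @ 34/7 + 248.447ms (2/7)
12. 4472.05ms @ 36/7 + 248.447ms (2/7)
13. 4720.497ms @ 38/7 + 248.447ms (2/7)
14. 4968.944ms @ 40/7 + 248.447ms (2/7)

note 5 onset = 7/3b = 2028.986ms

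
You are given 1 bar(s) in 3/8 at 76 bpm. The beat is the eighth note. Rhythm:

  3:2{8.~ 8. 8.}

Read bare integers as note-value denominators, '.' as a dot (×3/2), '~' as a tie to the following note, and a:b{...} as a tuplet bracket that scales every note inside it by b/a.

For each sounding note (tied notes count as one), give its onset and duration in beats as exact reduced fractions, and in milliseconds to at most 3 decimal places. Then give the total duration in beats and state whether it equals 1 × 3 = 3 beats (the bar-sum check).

1) 0.0ms=0b +1578.947ms=2b
2) 1578.947ms=2b +789.474ms=1b
Σ=3b of 3 (76bpm 3/8) — PASS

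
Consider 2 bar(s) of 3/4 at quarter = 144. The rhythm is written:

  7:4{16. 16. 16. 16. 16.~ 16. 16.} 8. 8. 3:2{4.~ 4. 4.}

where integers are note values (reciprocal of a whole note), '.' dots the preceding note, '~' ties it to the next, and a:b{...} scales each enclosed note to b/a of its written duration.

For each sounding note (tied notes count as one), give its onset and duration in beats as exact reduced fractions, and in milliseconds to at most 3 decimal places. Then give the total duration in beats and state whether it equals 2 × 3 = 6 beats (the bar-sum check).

1) 0.0ms=0b +89.286ms=3/14b
2) 89.286ms=3/14b +89.286ms=3/14b
3) 178.571ms=3/7b +89.286ms=3/14b
4) 267.857ms=9/14b +89.286ms=3/14b
5) 357.143ms=6/7b +178.571ms=3/7b
6) 535.714ms=9/7b +89.286ms=3/14b
7) 625.0ms=3/2b +312.5ms=3/4b
8) 937.5ms=9/4b +312.5ms=3/4b
9) 1250.0ms=3b +833.333ms=2b
10) 2083.333ms=5b +416.667ms=1b
Σ=6b of 6 (144bpm 3/4) — PASS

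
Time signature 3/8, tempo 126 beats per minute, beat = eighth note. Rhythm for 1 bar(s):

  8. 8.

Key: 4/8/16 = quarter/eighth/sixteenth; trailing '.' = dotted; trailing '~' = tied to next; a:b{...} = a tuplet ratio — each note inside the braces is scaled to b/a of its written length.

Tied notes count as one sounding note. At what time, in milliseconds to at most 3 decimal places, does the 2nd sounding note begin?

1. 0.0ms @ 0 + 714.286ms (3/2)
2. 714.286ms @ 3/2 + 714.286ms (3/2)

note 2 onset = 3/2b = 714.286ms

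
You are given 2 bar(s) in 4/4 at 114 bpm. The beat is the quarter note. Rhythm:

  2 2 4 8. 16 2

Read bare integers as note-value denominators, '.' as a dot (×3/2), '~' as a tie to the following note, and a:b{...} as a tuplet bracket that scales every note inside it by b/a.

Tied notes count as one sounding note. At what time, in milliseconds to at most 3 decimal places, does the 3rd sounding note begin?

note 3 onset = 4b = 2105.263ms

1. 0.0ms @ 0 + 1052.632ms (2)
2. 1052.632ms @ 2 + 1052.632ms (2)
3. 2105.263ms @ 4 + 526.316ms (1)
4. 2631.579ms @ 5 + 394.737ms (3/4)
5. 3026.316ms @ 23/4 + 131.579ms (1/4)
6. 3157.895ms @ 6 + 1052.632ms (2)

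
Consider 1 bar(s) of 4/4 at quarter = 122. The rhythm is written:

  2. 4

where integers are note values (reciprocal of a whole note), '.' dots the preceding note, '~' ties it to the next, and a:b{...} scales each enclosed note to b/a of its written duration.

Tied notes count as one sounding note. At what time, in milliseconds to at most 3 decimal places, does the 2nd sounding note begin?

note 2 onset = 3b = 1475.41ms

1. 0.0ms @ 0 + 1475.41ms (3)
2. 1475.41ms @ 3 + 491.803ms (1)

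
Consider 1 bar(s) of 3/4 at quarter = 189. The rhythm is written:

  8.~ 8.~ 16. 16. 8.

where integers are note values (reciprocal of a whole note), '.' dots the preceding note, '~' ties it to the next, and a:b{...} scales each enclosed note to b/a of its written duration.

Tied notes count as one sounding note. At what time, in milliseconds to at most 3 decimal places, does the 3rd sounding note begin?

note 3 onset = 9/4b = 714.286ms

1. 0.0ms @ 0 + 595.238ms (15/8)
2. 595.238ms @ 15/8 + 119.048ms (3/8)
3. 714.286ms @ 9/4 + 238.095ms (3/4)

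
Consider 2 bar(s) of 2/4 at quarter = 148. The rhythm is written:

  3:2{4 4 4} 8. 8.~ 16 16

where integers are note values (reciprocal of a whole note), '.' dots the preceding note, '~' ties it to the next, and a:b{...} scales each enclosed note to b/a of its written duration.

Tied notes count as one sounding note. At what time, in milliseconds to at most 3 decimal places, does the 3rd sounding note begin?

1. 0.0ms @ 0 + 270.27ms (2/3)
2. 270.27ms @ 2/3 + 270.27ms (2/3)
3. 540.541ms @ 4/3 + 270.27ms (2/3)
4. 810.811ms @ 2 + 304.054ms (3/4)
5. 1114.865ms @ 11/4 + 405.405ms (1)
6. 1520.27ms @ 15/4 + 101.351ms (1/4)

note 3 onset = 4/3b = 540.541ms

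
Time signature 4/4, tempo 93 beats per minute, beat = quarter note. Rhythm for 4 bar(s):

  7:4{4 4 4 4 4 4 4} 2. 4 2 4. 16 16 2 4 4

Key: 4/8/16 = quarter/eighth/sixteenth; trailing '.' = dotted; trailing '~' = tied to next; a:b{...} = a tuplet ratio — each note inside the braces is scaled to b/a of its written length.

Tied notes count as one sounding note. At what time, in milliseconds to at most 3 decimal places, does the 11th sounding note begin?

note 11 onset = 10b = 6451.613ms

1. 0.0ms @ 0 + 368.664ms (4/7)
2. 368.664ms @ 4/7 + 368.664ms (4/7)
3. 737.327ms @ 8/7 + 368.664ms (4/7)
4. 1105.991ms @ 12/7 + 368.664ms (4/7)
5. 1474.654ms @ 16/7 + 368.664ms (4/7)
6. 1843.318ms @ 20/7 + 368.664ms (4/7)
7. 2211.982ms @ 24/7 + 368.664ms (4/7)
8. 2580.645ms @ 4 + 1935.484ms (3)
9. 4516.129ms @ 7 + 645.161ms (1)
10. 5161.29ms @ 8 + 1290.323ms (2)
11. 6451.613ms @ 10 + 967.742ms (3/2)
12. 7419.355ms @ 23/2 + 161.29ms (1/4)
13. 7580.645ms @ 47/4 + 161.29ms (1/4)
14. 7741.935ms @ 12 + 1290.323ms (2)
15. 9032.258ms @ 14 + 645.161ms (1)
16. 9677.419ms @ 15 + 645.161ms (1)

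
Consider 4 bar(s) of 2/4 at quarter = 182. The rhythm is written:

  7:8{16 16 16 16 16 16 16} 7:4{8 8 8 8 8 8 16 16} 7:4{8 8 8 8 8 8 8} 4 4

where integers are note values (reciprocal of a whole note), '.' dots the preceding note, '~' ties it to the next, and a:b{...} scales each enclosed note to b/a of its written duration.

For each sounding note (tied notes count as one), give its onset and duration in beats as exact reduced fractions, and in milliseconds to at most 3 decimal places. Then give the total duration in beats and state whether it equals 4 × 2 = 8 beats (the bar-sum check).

1) 0.0ms=0b +94.192ms=2/7b
2) 94.192ms=2/7b +94.192ms=2/7b
3) 188.383ms=4/7b +94.192ms=2/7b
4) 282.575ms=6/7b +94.192ms=2/7b
5) 376.766ms=8/7b +94.192ms=2/7b
6) 470.958ms=10/7b +94.192ms=2/7b
7) 565.149ms=12/7b +94.192ms=2/7b
8) 659.341ms=2b +94.192ms=2/7b
9) 753.532ms=16/7b +94.192ms=2/7b
10) 847.724ms=18/7b +94.192ms=2/7b
11) 941.915ms=20/7b +94.192ms=2/7b
12) 1036.107ms=22/7b +94.192ms=2/7b
13) 1130.298ms=24/7b +94.192ms=2/7b
14) 1224.49ms=26/7b +47.096ms=1/7b
15) 1271.586ms=27/7b +47.096ms=1/7b
16) 1318.681ms=4b +94.192ms=2/7b
17) 1412.873ms=30/7b +94.192ms=2/7b
18) 1507.064ms=32/7b +94.192ms=2/7b
19) 1601.256ms=34/7b +94.192ms=2/7b
20) 1695.447ms=36/7b +94.192ms=2/7b
21) 1789.639ms=38/7b +94.192ms=2/7b
22) 1883.83ms=40/7b +94.192ms=2/7b
23) 1978.022ms=6b +329.67ms=1b
24) 2307.692ms=7b +329.67ms=1b
Σ=8b of 8 (182bpm 2/4) — PASS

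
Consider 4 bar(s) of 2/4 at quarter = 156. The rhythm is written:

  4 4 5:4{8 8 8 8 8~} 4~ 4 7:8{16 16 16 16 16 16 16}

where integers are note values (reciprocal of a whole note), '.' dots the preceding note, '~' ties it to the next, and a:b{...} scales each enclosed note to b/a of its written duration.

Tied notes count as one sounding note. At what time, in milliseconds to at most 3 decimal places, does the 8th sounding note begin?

1. 0.0ms @ 0 + 384.615ms (1)
2. 384.615ms @ 1 + 384.615ms (1)
3. 769.231ms @ 2 + 153.846ms (2/5)
4. 923.077ms @ 12/5 + 153.846ms (2/5)
5. 1076.923ms @ 14/5 + 153.846ms (2/5)
6. 1230.769ms @ 16/5 + 153.846ms (2/5)
7. 1384.615ms @ 18/5 + 923.077ms (12/5)
8. 2307.692ms @ 6 + 109.89ms (2/7)
9. 2417.582ms @ 44/7 + 109.89ms (2/7)
10. 2527.473ms @ 46/7 + 109.89ms (2/7)
11. 2637.363ms @ 48/7 + 109.89ms (2/7)
12. 2747.253ms @ 50/7 + 109.89ms (2/7)
13. 2857.143ms @ 52/7 + 109.89ms (2/7)
14. 2967.033ms @ 54/7 + 109.89ms (2/7)

note 8 onset = 6b = 2307.692ms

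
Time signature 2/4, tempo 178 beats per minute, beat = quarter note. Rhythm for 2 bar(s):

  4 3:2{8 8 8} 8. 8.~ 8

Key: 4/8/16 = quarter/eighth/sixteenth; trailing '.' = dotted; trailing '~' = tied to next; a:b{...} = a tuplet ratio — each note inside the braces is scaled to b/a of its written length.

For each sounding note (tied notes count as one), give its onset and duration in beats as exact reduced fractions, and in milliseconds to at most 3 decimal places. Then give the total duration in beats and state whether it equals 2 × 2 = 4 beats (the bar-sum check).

1) 0.0ms=0b +337.079ms=1b
2) 337.079ms=1b +112.36ms=1/3b
3) 449.438ms=4/3b +112.36ms=1/3b
4) 561.798ms=5/3b +112.36ms=1/3b
5) 674.157ms=2b +252.809ms=3/4b
6) 926.966ms=11/4b +421.348ms=5/4b
Σ=4b of 4 (178bpm 2/4) — PASS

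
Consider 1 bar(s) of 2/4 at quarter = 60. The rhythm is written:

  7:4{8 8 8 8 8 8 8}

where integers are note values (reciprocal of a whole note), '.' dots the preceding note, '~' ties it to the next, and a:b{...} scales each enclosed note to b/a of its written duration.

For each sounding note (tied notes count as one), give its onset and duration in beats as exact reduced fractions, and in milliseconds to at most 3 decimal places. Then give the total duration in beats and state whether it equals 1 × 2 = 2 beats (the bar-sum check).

1) 0.0ms=0b +285.714ms=2/7b
2) 285.714ms=2/7b +285.714ms=2/7b
3) 571.429ms=4/7b +285.714ms=2/7b
4) 857.143ms=6/7b +285.714ms=2/7b
5) 1142.857ms=8/7b +285.714ms=2/7b
6) 1428.571ms=10/7b +285.714ms=2/7b
7) 1714.286ms=12/7b +285.714ms=2/7b
Σ=2b of 2 (60bpm 2/4) — PASS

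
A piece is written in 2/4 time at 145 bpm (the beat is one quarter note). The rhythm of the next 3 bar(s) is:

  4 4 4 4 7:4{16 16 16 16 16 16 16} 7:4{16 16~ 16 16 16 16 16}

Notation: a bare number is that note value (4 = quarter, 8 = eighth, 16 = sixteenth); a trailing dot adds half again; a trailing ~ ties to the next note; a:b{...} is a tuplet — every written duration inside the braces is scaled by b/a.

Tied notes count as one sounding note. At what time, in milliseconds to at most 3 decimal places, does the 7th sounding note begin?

note 7 onset = 30/7b = 1773.399ms

1. 0.0ms @ 0 + 413.793ms (1)
2. 413.793ms @ 1 + 413.793ms (1)
3. 827.586ms @ 2 + 413.793ms (1)
4. 1241.379ms @ 3 + 413.793ms (1)
5. 1655.172ms @ 4 + 59.113ms (1/7)
6. 1714.286ms @ 29/7 + 59.113ms (1/7)
7. 1773.399ms @ 30/7 + 59.113ms (1/7)
8. 1832.512ms @ 31/7 + 59.113ms (1/7)
9. 1891.626ms @ 32/7 + 59.113ms (1/7)
10. 1950.739ms @ 33/7 + 59.113ms (1/7)
11. 2009.852ms @ 34/7 + 59.113ms (1/7)
12. 2068.966ms @ 5 + 59.113ms (1/7)
13. 2128.079ms @ 36/7 + 118.227ms (2/7)
14. 2246.305ms @ 38/7 + 59.113ms (1/7)
15. 2305.419ms @ 39/7 + 59.113ms (1/7)
16. 2364.532ms @ 40/7 + 59.113ms (1/7)
17. 2423.645ms @ 41/7 + 59.113ms (1/7)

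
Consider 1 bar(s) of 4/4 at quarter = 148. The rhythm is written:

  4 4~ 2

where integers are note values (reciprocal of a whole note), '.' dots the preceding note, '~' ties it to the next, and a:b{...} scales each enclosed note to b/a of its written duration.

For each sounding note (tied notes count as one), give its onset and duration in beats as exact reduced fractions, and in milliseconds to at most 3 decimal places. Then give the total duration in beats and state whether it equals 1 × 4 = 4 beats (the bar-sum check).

1) 0.0ms=0b +405.405ms=1b
2) 405.405ms=1b +1216.216ms=3b
Σ=4b of 4 (148bpm 4/4) — PASS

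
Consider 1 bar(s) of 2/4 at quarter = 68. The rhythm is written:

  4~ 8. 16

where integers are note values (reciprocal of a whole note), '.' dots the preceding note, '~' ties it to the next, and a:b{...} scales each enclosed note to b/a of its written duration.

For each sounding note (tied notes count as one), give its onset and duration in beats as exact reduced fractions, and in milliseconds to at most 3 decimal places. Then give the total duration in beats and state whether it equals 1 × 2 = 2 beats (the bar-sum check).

1) 0.0ms=0b +1544.118ms=7/4b
2) 1544.118ms=7/4b +220.588ms=1/4b
Σ=2b of 2 (68bpm 2/4) — PASS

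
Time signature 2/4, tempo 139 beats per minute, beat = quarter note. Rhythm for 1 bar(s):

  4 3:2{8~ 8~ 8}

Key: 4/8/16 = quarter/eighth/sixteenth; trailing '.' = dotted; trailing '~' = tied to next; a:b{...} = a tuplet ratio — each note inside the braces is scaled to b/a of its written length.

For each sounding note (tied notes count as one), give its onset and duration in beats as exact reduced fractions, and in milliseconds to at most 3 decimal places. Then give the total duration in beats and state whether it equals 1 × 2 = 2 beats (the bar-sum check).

1) 0.0ms=0b +431.655ms=1b
2) 431.655ms=1b +431.655ms=1b
Σ=2b of 2 (139bpm 2/4) — PASS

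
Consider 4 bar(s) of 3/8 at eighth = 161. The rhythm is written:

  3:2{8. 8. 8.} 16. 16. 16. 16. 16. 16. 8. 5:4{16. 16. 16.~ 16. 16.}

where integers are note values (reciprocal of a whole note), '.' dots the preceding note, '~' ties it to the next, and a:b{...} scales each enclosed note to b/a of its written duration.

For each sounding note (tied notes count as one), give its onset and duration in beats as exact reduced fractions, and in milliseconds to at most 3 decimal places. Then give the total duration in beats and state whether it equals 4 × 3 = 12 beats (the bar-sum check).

1) 0.0ms=0b +372.671ms=1b
2) 372.671ms=1b +372.671ms=1b
3) 745.342ms=2b +372.671ms=1b
4) 1118.012ms=3b +279.503ms=3/4b
5) 1397.516ms=15/4b +279.503ms=3/4b
6) 1677.019ms=9/2b +279.503ms=3/4b
7) 1956.522ms=21/4b +279.503ms=3/4b
8) 2236.025ms=6b +279.503ms=3/4b
9) 2515.528ms=27/4b +279.503ms=3/4b
10) 2795.031ms=15/2b +559.006ms=3/2b
11) 3354.037ms=9b +223.602ms=3/5b
12) 3577.64ms=48/5b +223.602ms=3/5b
13) 3801.242ms=51/5b +447.205ms=6/5b
14) 4248.447ms=57/5b +223.602ms=3/5b
Σ=12b of 12 (161bpm 3/8) — PASS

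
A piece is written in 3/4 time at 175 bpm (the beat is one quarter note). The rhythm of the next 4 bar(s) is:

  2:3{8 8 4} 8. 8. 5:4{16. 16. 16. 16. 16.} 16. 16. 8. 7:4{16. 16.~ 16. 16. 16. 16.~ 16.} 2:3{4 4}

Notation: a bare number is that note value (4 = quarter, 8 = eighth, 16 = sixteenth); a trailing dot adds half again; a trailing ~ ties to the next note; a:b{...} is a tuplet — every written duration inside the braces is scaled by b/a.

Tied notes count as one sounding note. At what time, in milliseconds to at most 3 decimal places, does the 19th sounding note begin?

note 19 onset = 9b = 3085.714ms

1. 0.0ms @ 0 + 257.143ms (3/4)
2. 257.143ms @ 3/4 + 257.143ms (3/4)
3. 514.286ms @ 3/2 + 514.286ms (3/2)
4. 1028.571ms @ 3 + 257.143ms (3/4)
5. 1285.714ms @ 15/4 + 257.143ms (3/4)
6. 1542.857ms @ 9/2 + 102.857ms (3/10)
7. 1645.714ms @ 24/5 + 102.857ms (3/10)
8. 1748.571ms @ 51/10 + 102.857ms (3/10)
9. 1851.429ms @ 27/5 + 102.857ms (3/10)
10. 1954.286ms @ 57/10 + 102.857ms (3/10)
11. 2057.143ms @ 6 + 128.571ms (3/8)
12. 2185.714ms @ 51/8 + 128.571ms (3/8)
13. 2314.286ms @ 27/4 + 257.143ms (3/4)
14. 2571.429ms @ 15/2 + 73.469ms (3/14)
15. 2644.898ms @ 54/7 + 146.939ms (3/7)
16. 2791.837ms @ 57/7 + 73.469ms (3/14)
17. 2865.306ms @ 117/14 + 73.469ms (3/14)
18. 2938.776ms @ 60/7 + 146.939ms (3/7)
19. 3085.714ms @ 9 + 514.286ms (3/2)
20. 3600.0ms @ 21/2 + 514.286ms (3/2)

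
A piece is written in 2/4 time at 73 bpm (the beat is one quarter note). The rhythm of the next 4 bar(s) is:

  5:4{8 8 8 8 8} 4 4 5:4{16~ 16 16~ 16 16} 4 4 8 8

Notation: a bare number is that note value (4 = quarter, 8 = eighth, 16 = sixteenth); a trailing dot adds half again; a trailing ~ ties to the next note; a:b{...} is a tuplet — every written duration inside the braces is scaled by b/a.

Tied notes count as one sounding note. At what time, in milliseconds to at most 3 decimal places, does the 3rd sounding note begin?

1. 0.0ms @ 0 + 328.767ms (2/5)
2. 328.767ms @ 2/5 + 328.767ms (2/5)
3. 657.534ms @ 4/5 + 328.767ms (2/5)
4. 986.301ms @ 6/5 + 328.767ms (2/5)
5. 1315.068ms @ 8/5 + 328.767ms (2/5)
6. 1643.836ms @ 2 + 821.918ms (1)
7. 2465.753ms @ 3 + 821.918ms (1)
8. 3287.671ms @ 4 + 328.767ms (2/5)
9. 3616.438ms @ 22/5 + 328.767ms (2/5)
10. 3945.205ms @ 24/5 + 164.384ms (1/5)
11. 4109.589ms @ 5 + 821.918ms (1)
12. 4931.507ms @ 6 + 821.918ms (1)
13. 5753.425ms @ 7 + 410.959ms (1/2)
14. 6164.384ms @ 15/2 + 410.959ms (1/2)

note 3 onset = 4/5b = 657.534ms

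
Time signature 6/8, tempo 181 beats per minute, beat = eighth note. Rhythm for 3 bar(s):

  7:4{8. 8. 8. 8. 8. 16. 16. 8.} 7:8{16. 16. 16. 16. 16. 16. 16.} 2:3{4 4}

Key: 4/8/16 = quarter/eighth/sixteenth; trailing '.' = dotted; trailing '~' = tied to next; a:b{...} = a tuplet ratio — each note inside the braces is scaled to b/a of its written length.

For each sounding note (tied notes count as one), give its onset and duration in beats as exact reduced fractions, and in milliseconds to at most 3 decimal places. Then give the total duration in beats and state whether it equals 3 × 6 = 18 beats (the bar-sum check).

1) 0.0ms=0b +284.136ms=6/7b
2) 284.136ms=6/7b +284.136ms=6/7b
3) 568.272ms=12/7b +284.136ms=6/7b
4) 852.407ms=18/7b +284.136ms=6/7b
5) 1136.543ms=24/7b +284.136ms=6/7b
6) 1420.679ms=30/7b +142.068ms=3/7b
7) 1562.747ms=33/7b +142.068ms=3/7b
8) 1704.815ms=36/7b +284.136ms=6/7b
9) 1988.95ms=6b +284.136ms=6/7b
10) 2273.086ms=48/7b +284.136ms=6/7b
11) 2557.222ms=54/7b +284.136ms=6/7b
12) 2841.358ms=60/7b +284.136ms=6/7b
13) 3125.493ms=66/7b +284.136ms=6/7b
14) 3409.629ms=72/7b +284.136ms=6/7b
15) 3693.765ms=78/7b +284.136ms=6/7b
16) 3977.901ms=12b +994.475ms=3b
17) 4972.376ms=15b +994.475ms=3b
Σ=18b of 18 (181bpm 6/8) — PASS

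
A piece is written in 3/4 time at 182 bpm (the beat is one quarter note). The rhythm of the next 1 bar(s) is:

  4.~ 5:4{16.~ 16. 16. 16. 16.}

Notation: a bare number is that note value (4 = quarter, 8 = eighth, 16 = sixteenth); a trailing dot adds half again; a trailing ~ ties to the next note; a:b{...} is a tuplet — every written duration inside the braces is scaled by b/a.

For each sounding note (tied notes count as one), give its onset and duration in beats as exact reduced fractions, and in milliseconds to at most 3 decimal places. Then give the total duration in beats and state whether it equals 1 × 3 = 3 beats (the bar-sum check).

1) 0.0ms=0b +692.308ms=21/10b
2) 692.308ms=21/10b +98.901ms=3/10b
3) 791.209ms=12/5b +98.901ms=3/10b
4) 890.11ms=27/10b +98.901ms=3/10b
Σ=3b of 3 (182bpm 3/4) — PASS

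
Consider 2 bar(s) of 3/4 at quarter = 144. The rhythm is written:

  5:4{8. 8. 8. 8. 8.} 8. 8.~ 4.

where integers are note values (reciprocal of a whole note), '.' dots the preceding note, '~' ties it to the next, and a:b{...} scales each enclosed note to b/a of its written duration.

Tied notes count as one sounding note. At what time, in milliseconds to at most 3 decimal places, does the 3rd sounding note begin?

note 3 onset = 6/5b = 500.0ms

1. 0.0ms @ 0 + 250.0ms (3/5)
2. 250.0ms @ 3/5 + 250.0ms (3/5)
3. 500.0ms @ 6/5 + 250.0ms (3/5)
4. 750.0ms @ 9/5 + 250.0ms (3/5)
5. 1000.0ms @ 12/5 + 250.0ms (3/5)
6. 1250.0ms @ 3 + 312.5ms (3/4)
7. 1562.5ms @ 15/4 + 937.5ms (9/4)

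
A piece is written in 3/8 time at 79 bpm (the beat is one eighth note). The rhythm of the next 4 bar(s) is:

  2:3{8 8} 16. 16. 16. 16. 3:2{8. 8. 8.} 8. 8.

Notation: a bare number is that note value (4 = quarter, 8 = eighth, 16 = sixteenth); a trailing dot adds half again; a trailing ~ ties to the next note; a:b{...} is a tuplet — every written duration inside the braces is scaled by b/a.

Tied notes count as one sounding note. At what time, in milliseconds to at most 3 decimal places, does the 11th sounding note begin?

1. 0.0ms @ 0 + 1139.241ms (3/2)
2. 1139.241ms @ 3/2 + 1139.241ms (3/2)
3. 2278.481ms @ 3 + 569.62ms (3/4)
4. 2848.101ms @ 15/4 + 569.62ms (3/4)
5. 3417.722ms @ 9/2 + 569.62ms (3/4)
6. 3987.342ms @ 21/4 + 569.62ms (3/4)
7. 4556.962ms @ 6 + 759.494ms (1)
8. 5316.456ms @ 7 + 759.494ms (1)
9. 6075.949ms @ 8 + 759.494ms (1)
10. 6835.443ms @ 9 + 1139.241ms (3/2)
11. 7974.684ms @ 21/2 + 1139.241ms (3/2)

note 11 onset = 21/2b = 7974.684ms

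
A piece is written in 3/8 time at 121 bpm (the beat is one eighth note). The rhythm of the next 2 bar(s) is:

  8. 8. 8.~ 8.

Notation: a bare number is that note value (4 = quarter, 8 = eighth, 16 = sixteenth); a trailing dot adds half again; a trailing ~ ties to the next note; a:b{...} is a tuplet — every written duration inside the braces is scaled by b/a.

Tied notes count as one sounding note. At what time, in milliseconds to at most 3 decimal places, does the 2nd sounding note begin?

note 2 onset = 3/2b = 743.802ms

1. 0.0ms @ 0 + 743.802ms (3/2)
2. 743.802ms @ 3/2 + 743.802ms (3/2)
3. 1487.603ms @ 3 + 1487.603ms (3)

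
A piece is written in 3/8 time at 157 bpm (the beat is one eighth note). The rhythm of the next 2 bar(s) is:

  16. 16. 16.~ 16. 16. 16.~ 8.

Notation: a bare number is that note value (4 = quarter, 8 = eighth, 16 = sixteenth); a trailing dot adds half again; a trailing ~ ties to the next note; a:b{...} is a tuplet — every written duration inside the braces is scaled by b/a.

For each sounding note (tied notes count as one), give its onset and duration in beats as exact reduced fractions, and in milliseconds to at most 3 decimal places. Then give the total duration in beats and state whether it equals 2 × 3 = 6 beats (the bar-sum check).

1) 0.0ms=0b +286.624ms=3/4b
2) 286.624ms=3/4b +286.624ms=3/4b
3) 573.248ms=3/2b +573.248ms=3/2b
4) 1146.497ms=3b +286.624ms=3/4b
5) 1433.121ms=15/4b +859.873ms=9/4b
Σ=6b of 6 (157bpm 3/8) — PASS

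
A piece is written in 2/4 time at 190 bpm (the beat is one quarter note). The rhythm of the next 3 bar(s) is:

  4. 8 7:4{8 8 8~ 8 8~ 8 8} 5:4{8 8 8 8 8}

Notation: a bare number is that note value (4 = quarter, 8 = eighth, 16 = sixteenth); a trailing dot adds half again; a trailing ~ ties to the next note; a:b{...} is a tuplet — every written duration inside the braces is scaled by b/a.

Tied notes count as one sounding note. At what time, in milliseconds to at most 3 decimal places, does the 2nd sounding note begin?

note 2 onset = 3/2b = 473.684ms

1. 0.0ms @ 0 + 473.684ms (3/2)
2. 473.684ms @ 3/2 + 157.895ms (1/2)
3. 631.579ms @ 2 + 90.226ms (2/7)
4. 721.805ms @ 16/7 + 90.226ms (2/7)
5. 812.03ms @ 18/7 + 180.451ms (4/7)
6. 992.481ms @ 22/7 + 180.451ms (4/7)
7. 1172.932ms @ 26/7 + 90.226ms (2/7)
8. 1263.158ms @ 4 + 126.316ms (2/5)
9. 1389.474ms @ 22/5 + 126.316ms (2/5)
10. 1515.789ms @ 24/5 + 126.316ms (2/5)
11. 1642.105ms @ 26/5 + 126.316ms (2/5)
12. 1768.421ms @ 28/5 + 126.316ms (2/5)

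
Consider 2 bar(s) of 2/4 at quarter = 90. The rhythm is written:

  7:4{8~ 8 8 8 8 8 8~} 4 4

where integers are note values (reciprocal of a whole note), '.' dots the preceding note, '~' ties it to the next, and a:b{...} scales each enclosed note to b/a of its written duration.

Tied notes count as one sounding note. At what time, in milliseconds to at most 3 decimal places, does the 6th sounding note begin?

note 6 onset = 12/7b = 1142.857ms

1. 0.0ms @ 0 + 380.952ms (4/7)
2. 380.952ms @ 4/7 + 190.476ms (2/7)
3. 571.429ms @ 6/7 + 190.476ms (2/7)
4. 761.905ms @ 8/7 + 190.476ms (2/7)
5. 952.381ms @ 10/7 + 190.476ms (2/7)
6. 1142.857ms @ 12/7 + 857.143ms (9/7)
7. 2000.0ms @ 3 + 666.667ms (1)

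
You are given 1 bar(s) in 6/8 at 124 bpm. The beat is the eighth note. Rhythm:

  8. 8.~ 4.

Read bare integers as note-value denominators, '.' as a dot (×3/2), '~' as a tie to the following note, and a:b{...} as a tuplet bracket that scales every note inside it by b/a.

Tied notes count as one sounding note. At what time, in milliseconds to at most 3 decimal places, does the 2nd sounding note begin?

1. 0.0ms @ 0 + 725.806ms (3/2)
2. 725.806ms @ 3/2 + 2177.419ms (9/2)

note 2 onset = 3/2b = 725.806ms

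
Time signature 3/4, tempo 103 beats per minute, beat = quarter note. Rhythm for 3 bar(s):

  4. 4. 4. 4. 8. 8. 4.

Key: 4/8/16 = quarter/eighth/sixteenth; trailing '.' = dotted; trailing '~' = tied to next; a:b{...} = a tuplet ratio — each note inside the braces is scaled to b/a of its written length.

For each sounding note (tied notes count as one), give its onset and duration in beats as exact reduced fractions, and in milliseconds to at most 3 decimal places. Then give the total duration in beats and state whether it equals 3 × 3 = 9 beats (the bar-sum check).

1) 0.0ms=0b +873.786ms=3/2b
2) 873.786ms=3/2b +873.786ms=3/2b
3) 1747.573ms=3b +873.786ms=3/2b
4) 2621.359ms=9/2b +873.786ms=3/2b
5) 3495.146ms=6b +436.893ms=3/4b
6) 3932.039ms=27/4b +436.893ms=3/4b
7) 4368.932ms=15/2b +873.786ms=3/2b
Σ=9b of 9 (103bpm 3/4) — PASS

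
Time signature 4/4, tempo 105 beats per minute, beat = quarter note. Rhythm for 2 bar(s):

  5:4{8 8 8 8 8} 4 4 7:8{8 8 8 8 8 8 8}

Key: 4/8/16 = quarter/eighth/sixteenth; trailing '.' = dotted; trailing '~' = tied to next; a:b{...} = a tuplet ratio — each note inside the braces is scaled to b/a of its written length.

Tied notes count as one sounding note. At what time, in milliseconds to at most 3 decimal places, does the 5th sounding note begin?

1. 0.0ms @ 0 + 228.571ms (2/5)
2. 228.571ms @ 2/5 + 228.571ms (2/5)
3. 457.143ms @ 4/5 + 228.571ms (2/5)
4. 685.714ms @ 6/5 + 228.571ms (2/5)
5. 914.286ms @ 8/5 + 228.571ms (2/5)
6. 1142.857ms @ 2 + 571.429ms (1)
7. 1714.286ms @ 3 + 571.429ms (1)
8. 2285.714ms @ 4 + 326.531ms (4/7)
9. 2612.245ms @ 32/7 + 326.531ms (4/7)
10. 2938.776ms @ 36/7 + 326.531ms (4/7)
11. 3265.306ms @ 40/7 + 326.531ms (4/7)
12. 3591.837ms @ 44/7 + 326.531ms (4/7)
13. 3918.367ms @ 48/7 + 326.531ms (4/7)
14. 4244.898ms @ 52/7 + 326.531ms (4/7)

note 5 onset = 8/5b = 914.286ms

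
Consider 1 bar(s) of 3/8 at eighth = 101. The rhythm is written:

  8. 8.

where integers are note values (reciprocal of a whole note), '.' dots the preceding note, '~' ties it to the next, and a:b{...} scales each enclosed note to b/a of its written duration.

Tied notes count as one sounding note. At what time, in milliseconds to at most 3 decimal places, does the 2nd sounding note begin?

note 2 onset = 3/2b = 891.089ms

1. 0.0ms @ 0 + 891.089ms (3/2)
2. 891.089ms @ 3/2 + 891.089ms (3/2)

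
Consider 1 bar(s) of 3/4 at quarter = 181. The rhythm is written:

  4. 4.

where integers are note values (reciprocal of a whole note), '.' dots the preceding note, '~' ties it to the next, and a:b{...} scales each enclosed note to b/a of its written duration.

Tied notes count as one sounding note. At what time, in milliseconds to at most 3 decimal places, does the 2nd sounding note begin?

1. 0.0ms @ 0 + 497.238ms (3/2)
2. 497.238ms @ 3/2 + 497.238ms (3/2)

note 2 onset = 3/2b = 497.238ms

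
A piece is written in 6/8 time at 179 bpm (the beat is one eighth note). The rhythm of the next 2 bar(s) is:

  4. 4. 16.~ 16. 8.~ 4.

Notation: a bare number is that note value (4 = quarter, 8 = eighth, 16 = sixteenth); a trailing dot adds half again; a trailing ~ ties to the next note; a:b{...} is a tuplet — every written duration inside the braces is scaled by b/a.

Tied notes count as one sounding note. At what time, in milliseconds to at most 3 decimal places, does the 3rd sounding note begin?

note 3 onset = 6b = 2011.173ms

1. 0.0ms @ 0 + 1005.587ms (3)
2. 1005.587ms @ 3 + 1005.587ms (3)
3. 2011.173ms @ 6 + 502.793ms (3/2)
4. 2513.966ms @ 15/2 + 1508.38ms (9/2)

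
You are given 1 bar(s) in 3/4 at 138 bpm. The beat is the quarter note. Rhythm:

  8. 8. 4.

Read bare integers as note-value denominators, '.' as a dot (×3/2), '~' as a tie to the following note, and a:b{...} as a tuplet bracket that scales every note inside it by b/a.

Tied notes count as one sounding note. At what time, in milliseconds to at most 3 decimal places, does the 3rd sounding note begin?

note 3 onset = 3/2b = 652.174ms

1. 0.0ms @ 0 + 326.087ms (3/4)
2. 326.087ms @ 3/4 + 326.087ms (3/4)
3. 652.174ms @ 3/2 + 652.174ms (3/2)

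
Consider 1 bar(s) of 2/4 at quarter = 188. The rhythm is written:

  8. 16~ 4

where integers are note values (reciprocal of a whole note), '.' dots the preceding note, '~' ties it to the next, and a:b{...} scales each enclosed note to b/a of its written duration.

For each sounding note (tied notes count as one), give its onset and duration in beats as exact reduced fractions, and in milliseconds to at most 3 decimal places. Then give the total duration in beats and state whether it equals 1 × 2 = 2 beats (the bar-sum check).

1) 0.0ms=0b +239.362ms=3/4b
2) 239.362ms=3/4b +398.936ms=5/4b
Σ=2b of 2 (188bpm 2/4) — PASS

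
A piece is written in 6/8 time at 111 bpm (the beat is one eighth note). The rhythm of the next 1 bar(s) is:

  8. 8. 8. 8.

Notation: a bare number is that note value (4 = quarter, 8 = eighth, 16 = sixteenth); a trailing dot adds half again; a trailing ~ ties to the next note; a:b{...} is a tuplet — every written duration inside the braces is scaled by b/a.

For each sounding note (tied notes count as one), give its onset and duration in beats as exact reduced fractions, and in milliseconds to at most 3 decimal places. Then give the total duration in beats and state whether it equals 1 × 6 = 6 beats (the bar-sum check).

1) 0.0ms=0b +810.811ms=3/2b
2) 810.811ms=3/2b +810.811ms=3/2b
3) 1621.622ms=3b +810.811ms=3/2b
4) 2432.432ms=9/2b +810.811ms=3/2b
Σ=6b of 6 (111bpm 6/8) — PASS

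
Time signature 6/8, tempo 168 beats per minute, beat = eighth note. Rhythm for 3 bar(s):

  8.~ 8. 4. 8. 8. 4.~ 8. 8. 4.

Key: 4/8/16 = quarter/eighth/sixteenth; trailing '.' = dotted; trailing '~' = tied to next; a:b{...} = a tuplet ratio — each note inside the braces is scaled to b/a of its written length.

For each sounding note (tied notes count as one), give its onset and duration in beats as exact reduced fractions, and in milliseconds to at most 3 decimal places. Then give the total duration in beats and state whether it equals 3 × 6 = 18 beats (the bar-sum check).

1) 0.0ms=0b +1071.429ms=3b
2) 1071.429ms=3b +1071.429ms=3b
3) 2142.857ms=6b +535.714ms=3/2b
4) 2678.571ms=15/2b +535.714ms=3/2b
5) 3214.286ms=9b +1607.143ms=9/2b
6) 4821.429ms=27/2b +535.714ms=3/2b
7) 5357.143ms=15b +1071.429ms=3b
Σ=18b of 18 (168bpm 6/8) — PASS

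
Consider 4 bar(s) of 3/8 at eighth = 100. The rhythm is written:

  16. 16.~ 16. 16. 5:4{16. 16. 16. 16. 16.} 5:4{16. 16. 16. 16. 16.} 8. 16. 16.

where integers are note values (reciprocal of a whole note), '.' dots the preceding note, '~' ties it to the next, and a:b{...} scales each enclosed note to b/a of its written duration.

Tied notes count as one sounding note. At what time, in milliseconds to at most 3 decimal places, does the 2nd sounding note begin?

note 2 onset = 3/4b = 450.0ms

1. 0.0ms @ 0 + 450.0ms (3/4)
2. 450.0ms @ 3/4 + 900.0ms (3/2)
3. 1350.0ms @ 9/4 + 450.0ms (3/4)
4. 1800.0ms @ 3 + 360.0ms (3/5)
5. 2160.0ms @ 18/5 + 360.0ms (3/5)
6. 2520.0ms @ 21/5 + 360.0ms (3/5)
7. 2880.0ms @ 24/5 + 360.0ms (3/5)
8. 3240.0ms @ 27/5 + 360.0ms (3/5)
9. 3600.0ms @ 6 + 360.0ms (3/5)
10. 3960.0ms @ 33/5 + 360.0ms (3/5)
11. 4320.0ms @ 36/5 + 360.0ms (3/5)
12. 4680.0ms @ 39/5 + 360.0ms (3/5)
13. 5040.0ms @ 42/5 + 360.0ms (3/5)
14. 5400.0ms @ 9 + 900.0ms (3/2)
15. 6300.0ms @ 21/2 + 450.0ms (3/4)
16. 6750.0ms @ 45/4 + 450.0ms (3/4)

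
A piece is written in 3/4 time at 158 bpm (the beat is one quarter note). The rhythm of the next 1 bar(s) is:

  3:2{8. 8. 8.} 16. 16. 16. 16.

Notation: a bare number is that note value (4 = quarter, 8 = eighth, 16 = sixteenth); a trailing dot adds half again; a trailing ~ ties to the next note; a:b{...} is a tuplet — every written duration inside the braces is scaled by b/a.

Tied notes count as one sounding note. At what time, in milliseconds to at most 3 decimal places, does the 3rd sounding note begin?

1. 0.0ms @ 0 + 189.873ms (1/2)
2. 189.873ms @ 1/2 + 189.873ms (1/2)
3. 379.747ms @ 1 + 189.873ms (1/2)
4. 569.62ms @ 3/2 + 142.405ms (3/8)
5. 712.025ms @ 15/8 + 142.405ms (3/8)
6. 854.43ms @ 9/4 + 142.405ms (3/8)
7. 996.835ms @ 21/8 + 142.405ms (3/8)

note 3 onset = 1b = 379.747ms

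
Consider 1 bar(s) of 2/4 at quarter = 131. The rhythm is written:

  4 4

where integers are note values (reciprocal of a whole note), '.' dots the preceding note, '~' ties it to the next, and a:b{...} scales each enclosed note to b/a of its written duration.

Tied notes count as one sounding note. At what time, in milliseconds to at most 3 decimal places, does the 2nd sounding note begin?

note 2 onset = 1b = 458.015ms

1. 0.0ms @ 0 + 458.015ms (1)
2. 458.015ms @ 1 + 458.015ms (1)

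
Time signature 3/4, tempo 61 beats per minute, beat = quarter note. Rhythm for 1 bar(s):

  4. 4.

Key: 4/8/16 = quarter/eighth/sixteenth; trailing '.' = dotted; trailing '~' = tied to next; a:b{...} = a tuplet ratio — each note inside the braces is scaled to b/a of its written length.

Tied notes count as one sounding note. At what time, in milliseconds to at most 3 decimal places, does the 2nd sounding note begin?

note 2 onset = 3/2b = 1475.41ms

1. 0.0ms @ 0 + 1475.41ms (3/2)
2. 1475.41ms @ 3/2 + 1475.41ms (3/2)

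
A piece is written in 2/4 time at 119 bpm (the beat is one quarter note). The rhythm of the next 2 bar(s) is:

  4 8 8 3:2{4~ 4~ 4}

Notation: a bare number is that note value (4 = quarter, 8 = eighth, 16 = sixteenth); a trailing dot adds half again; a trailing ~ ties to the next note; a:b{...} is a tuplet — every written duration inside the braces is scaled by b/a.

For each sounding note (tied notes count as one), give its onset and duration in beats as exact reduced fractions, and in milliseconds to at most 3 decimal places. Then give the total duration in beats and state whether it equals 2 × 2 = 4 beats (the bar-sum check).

1) 0.0ms=0b +504.202ms=1b
2) 504.202ms=1b +252.101ms=1/2b
3) 756.303ms=3/2b +252.101ms=1/2b
4) 1008.403ms=2b +1008.403ms=2b
Σ=4b of 4 (119bpm 2/4) — PASS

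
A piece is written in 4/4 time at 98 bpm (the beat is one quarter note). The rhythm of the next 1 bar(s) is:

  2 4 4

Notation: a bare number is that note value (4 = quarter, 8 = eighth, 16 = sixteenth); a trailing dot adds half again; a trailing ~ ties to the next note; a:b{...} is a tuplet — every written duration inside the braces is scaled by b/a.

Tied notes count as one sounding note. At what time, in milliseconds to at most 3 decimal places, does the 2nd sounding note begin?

note 2 onset = 2b = 1224.49ms

1. 0.0ms @ 0 + 1224.49ms (2)
2. 1224.49ms @ 2 + 612.245ms (1)
3. 1836.735ms @ 3 + 612.245ms (1)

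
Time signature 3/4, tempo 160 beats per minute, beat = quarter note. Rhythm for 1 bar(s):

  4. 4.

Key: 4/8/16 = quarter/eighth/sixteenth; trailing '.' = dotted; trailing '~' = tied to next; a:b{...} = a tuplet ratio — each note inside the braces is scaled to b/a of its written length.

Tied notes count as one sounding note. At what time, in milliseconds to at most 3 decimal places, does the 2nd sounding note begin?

1. 0.0ms @ 0 + 562.5ms (3/2)
2. 562.5ms @ 3/2 + 562.5ms (3/2)

note 2 onset = 3/2b = 562.5ms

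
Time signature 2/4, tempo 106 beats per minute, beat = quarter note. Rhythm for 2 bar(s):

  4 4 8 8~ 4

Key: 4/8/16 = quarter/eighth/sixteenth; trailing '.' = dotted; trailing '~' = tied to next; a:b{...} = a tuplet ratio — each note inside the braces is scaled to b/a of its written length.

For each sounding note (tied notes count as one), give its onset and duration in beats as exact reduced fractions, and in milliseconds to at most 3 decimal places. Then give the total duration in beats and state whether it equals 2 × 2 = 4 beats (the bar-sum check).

1) 0.0ms=0b +566.038ms=1b
2) 566.038ms=1b +566.038ms=1b
3) 1132.075ms=2b +283.019ms=1/2b
4) 1415.094ms=5/2b +849.057ms=3/2b
Σ=4b of 4 (106bpm 2/4) — PASS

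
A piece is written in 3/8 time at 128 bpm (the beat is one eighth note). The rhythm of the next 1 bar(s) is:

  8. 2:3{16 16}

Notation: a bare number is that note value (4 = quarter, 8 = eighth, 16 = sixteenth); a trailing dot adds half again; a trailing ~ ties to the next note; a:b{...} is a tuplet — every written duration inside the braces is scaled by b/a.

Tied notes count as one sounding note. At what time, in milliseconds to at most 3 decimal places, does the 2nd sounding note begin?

note 2 onset = 3/2b = 703.125ms

1. 0.0ms @ 0 + 703.125ms (3/2)
2. 703.125ms @ 3/2 + 351.562ms (3/4)
3. 1054.688ms @ 9/4 + 351.562ms (3/4)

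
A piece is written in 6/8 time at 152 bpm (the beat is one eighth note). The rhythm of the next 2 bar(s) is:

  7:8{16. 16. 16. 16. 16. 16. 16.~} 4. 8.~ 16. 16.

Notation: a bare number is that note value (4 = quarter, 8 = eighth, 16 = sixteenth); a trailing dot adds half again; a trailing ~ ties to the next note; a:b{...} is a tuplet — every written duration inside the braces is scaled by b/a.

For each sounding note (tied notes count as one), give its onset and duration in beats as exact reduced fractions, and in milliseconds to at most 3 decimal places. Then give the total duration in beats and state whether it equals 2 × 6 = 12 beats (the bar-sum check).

1) 0.0ms=0b +338.346ms=6/7b
2) 338.346ms=6/7b +338.346ms=6/7b
3) 676.692ms=12/7b +338.346ms=6/7b
4) 1015.038ms=18/7b +338.346ms=6/7b
5) 1353.383ms=24/7b +338.346ms=6/7b
6) 1691.729ms=30/7b +338.346ms=6/7b
7) 2030.075ms=36/7b +1522.556ms=27/7b
8) 3552.632ms=9b +888.158ms=9/4b
9) 4440.789ms=45/4b +296.053ms=3/4b
Σ=12b of 12 (152bpm 6/8) — PASS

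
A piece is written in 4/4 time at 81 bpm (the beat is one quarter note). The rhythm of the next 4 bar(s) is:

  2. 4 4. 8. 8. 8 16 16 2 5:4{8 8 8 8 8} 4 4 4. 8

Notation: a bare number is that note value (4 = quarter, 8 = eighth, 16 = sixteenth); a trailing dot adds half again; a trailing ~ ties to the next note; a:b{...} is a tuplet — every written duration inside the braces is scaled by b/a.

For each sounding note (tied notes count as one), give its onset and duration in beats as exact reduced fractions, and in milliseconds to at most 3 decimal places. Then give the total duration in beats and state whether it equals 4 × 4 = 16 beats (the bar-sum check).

1) 0.0ms=0b +2222.222ms=3b
2) 2222.222ms=3b +740.741ms=1b
3) 2962.963ms=4b +1111.111ms=3/2b
4) 4074.074ms=11/2b +555.556ms=3/4b
5) 4629.63ms=25/4b +555.556ms=3/4b
6) 5185.185ms=7b +370.37ms=1/2b
7) 5555.556ms=15/2b +185.185ms=1/4b
8) 5740.741ms=31/4b +185.185ms=1/4b
9) 5925.926ms=8b +1481.481ms=2b
10) 7407.407ms=10b +296.296ms=2/5b
11) 7703.704ms=52/5b +296.296ms=2/5b
12) 8000.0ms=54/5b +296.296ms=2/5b
13) 8296.296ms=56/5b +296.296ms=2/5b
14) 8592.593ms=58/5b +296.296ms=2/5b
15) 8888.889ms=12b +740.741ms=1b
16) 9629.63ms=13b +740.741ms=1b
17) 10370.37ms=14b +1111.111ms=3/2b
18) 11481.481ms=31/2b +370.37ms=1/2b
Σ=16b of 16 (81bpm 4/4) — PASS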